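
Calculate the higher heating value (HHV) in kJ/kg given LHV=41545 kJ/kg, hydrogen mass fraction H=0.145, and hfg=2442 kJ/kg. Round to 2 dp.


HHV = LHV + hfg * 9 * H
Water addition = 2442 * 9 * 0.145 = 3186.810 kJ/kg
HHV = 41545 + 3186.810 = 44731.81 kJ/kg


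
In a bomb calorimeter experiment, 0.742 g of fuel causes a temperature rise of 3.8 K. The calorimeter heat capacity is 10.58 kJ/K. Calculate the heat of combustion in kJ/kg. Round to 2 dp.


Hc = C_cal * delta_T / m_fuel
Q_released = 10.58 * 3.8 = 40.2040 kJ
m_fuel = 0.742 g = 0.742/1000 kg = 0.000742 kg
Hc = 40.2040 / 0.000742 = 54183.29 kJ/kg


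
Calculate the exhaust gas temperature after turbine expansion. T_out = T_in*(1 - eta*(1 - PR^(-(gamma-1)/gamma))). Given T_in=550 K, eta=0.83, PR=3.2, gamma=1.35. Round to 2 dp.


T_out = T_in * (1 - eta * (1 - PR^(-(gamma-1)/gamma)))
Exponent = -(1.35-1)/1.35 = -0.25925926
PR^exp = 3.2^(-0.25925926) = 0.73966521
Factor = 1 - 0.83*(1 - 0.73966521) = 0.78392212
T_out = 550 * 0.78392212 = 431.16 K


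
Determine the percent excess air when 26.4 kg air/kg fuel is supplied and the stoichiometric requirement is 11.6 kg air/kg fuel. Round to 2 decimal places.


Excess air = actual - stoichiometric = 26.4 - 11.6 = 14.80 kg/kg fuel
Excess air % = (excess / stoich) * 100 = (14.80 / 11.6) * 100 = 127.59%


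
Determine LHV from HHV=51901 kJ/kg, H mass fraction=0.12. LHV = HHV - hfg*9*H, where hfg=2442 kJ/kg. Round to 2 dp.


LHV = HHV - hfg * 9 * H
Water correction = 2442 * 9 * 0.12 = 2637.360 kJ/kg
LHV = 51901 - 2637.360 = 49263.64 kJ/kg


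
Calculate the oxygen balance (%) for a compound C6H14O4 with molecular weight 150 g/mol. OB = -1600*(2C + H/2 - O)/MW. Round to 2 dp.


OB = -1600 * (2C + H/2 - O) / MW
Inner = 2*6 + 14/2 - 4 = 15.00
OB = -1600 * 15.00 / 150 = -160.00%


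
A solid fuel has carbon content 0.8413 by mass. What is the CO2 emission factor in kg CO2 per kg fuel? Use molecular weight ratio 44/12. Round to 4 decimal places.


EF = C_frac * (M_CO2 / M_C)
EF = 0.8413 * (44/12)
EF = 0.8413 * 3.666667 = 3.0848 kg_CO2/kg_fuel


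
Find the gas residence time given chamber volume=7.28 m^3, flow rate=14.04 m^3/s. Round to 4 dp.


tau = V / Q_flow
tau = 7.28 / 14.04 = 0.5185 s


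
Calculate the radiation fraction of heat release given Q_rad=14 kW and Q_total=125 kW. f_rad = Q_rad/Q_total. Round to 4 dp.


f_rad = Q_rad / Q_total
f_rad = 14 / 125 = 0.1120


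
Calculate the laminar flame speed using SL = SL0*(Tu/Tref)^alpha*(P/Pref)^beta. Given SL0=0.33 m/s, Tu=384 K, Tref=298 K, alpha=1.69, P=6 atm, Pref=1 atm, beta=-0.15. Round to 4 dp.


SL = SL0 * (Tu/Tref)^alpha * (P/Pref)^beta
T ratio = 384/298 = 1.28859060
(T ratio)^alpha = 1.28859060^1.69 = 1.534950
(P/Pref)^beta = 6^(-0.15) = 0.764324
SL = 0.33 * 1.534950 * 0.764324 = 0.3872 m/s


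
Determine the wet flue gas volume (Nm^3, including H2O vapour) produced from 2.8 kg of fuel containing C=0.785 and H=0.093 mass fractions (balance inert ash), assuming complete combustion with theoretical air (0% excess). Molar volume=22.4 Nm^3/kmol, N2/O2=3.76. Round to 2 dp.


Per kg fuel: CO2 = (C/12 kmol)*22.4 = (0.785/12)*22.4 = 1.46533 Nm^3
Per kg fuel: H2O = (H/2 kmol)*22.4 = (0.093/2)*22.4 = 1.04160 Nm^3
O2 needed per kg fuel = C/12 + H/4 = 0.785/12 + 0.093/4 = 0.08866667 kmol
Per kg fuel: N2 = O2*3.76*22.4 = 0.08866667*3.76*22.4 = 7.46786 Nm^3
Total per kg = 1.46533 + 1.04160 + 7.46786 = 9.97479 Nm^3
Total = 9.97479 * 2.8 = 27.93 Nm^3


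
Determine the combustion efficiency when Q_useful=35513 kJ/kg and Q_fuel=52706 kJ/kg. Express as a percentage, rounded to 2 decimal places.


Efficiency = (Q_useful / Q_fuel) * 100
Efficiency = (35513 / 52706) * 100
Efficiency = 0.6738 * 100 = 67.38%


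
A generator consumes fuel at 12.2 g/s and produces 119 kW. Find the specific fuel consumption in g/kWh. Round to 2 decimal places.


SFC = (mf / BP) * 3600
Rate = 12.2 / 119 = 0.102521 g/(s*kW)
SFC = 0.102521 * 3600 = 369.08 g/kWh


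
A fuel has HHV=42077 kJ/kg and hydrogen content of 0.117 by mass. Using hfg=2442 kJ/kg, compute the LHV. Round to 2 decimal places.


LHV = HHV - hfg * 9 * H
Water correction = 2442 * 9 * 0.117 = 2571.426 kJ/kg
LHV = 42077 - 2571.426 = 39505.57 kJ/kg


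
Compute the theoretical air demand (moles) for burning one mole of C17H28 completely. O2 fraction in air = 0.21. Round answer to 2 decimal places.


Balanced combustion: C17H28 + 24 O2 -> 17 CO2 + 14 H2O
O2 needed = C + H/4 = 17 + 28/4 = 24.00 moles
Air moles = O2 / 0.21 = 24.00 / 0.21 = 114.29 moles air


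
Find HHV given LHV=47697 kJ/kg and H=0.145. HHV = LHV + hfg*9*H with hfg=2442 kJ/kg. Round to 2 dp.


HHV = LHV + hfg * 9 * H
Water addition = 2442 * 9 * 0.145 = 3186.810 kJ/kg
HHV = 47697 + 3186.810 = 50883.81 kJ/kg


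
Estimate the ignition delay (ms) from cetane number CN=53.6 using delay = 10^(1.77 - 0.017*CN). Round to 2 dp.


delay = 10^(1.77 - 0.017*CN)
Exponent = 1.77 - 0.017*53.6 = 0.8588
delay = 10^0.8588 = 7.22 ms


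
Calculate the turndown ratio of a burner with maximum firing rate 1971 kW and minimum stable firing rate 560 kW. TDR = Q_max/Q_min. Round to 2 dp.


TDR = Q_max / Q_min
TDR = 1971 / 560 = 3.52


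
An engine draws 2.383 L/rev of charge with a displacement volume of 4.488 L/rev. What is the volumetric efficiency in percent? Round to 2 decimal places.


eta_v = (V_actual / V_disp) * 100
Ratio = 2.383 / 4.488 = 0.5310
eta_v = 0.5310 * 100 = 53.10%


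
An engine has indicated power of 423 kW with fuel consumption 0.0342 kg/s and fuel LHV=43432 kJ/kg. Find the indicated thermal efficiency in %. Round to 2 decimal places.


eta_ith = (IP / (mf * LHV)) * 100
Denominator = 0.0342 * 43432 = 1485.3744 kW
eta_ith = (423 / 1485.3744) * 100 = 28.48%


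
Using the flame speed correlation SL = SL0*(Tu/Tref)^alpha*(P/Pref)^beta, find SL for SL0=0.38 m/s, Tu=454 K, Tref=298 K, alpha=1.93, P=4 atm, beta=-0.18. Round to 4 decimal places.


SL = SL0 * (Tu/Tref)^alpha * (P/Pref)^beta
T ratio = 454/298 = 1.52348993
(T ratio)^alpha = 1.52348993^1.93 = 2.253619
(P/Pref)^beta = 4^(-0.18) = 0.779165
SL = 0.38 * 2.253619 * 0.779165 = 0.6673 m/s


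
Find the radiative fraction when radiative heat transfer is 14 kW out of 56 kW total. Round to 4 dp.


f_rad = Q_rad / Q_total
f_rad = 14 / 56 = 0.2500


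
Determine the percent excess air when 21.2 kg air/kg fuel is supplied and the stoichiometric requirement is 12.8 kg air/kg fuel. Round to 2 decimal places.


Excess air = actual - stoichiometric = 21.2 - 12.8 = 8.40 kg/kg fuel
Excess air % = (excess / stoich) * 100 = (8.40 / 12.8) * 100 = 65.63%


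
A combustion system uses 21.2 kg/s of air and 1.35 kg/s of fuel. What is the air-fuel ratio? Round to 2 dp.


AFR = m_air / m_fuel
AFR = 21.2 / 1.35 = 15.70


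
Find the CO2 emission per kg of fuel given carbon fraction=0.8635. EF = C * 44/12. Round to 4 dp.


EF = C_frac * (M_CO2 / M_C)
EF = 0.8635 * (44/12)
EF = 0.8635 * 3.666667 = 3.1662 kg_CO2/kg_fuel


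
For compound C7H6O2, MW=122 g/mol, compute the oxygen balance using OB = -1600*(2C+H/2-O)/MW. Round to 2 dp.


OB = -1600 * (2C + H/2 - O) / MW
Inner = 2*7 + 6/2 - 2 = 15.00
OB = -1600 * 15.00 / 122 = -196.72%


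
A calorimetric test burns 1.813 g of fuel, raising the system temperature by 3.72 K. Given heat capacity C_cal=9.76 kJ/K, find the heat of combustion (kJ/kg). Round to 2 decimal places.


Hc = C_cal * delta_T / m_fuel
Q_released = 9.76 * 3.72 = 36.3072 kJ
m_fuel = 1.813 g = 1.813/1000 kg = 0.001813 kg
Hc = 36.3072 / 0.001813 = 20026.03 kJ/kg


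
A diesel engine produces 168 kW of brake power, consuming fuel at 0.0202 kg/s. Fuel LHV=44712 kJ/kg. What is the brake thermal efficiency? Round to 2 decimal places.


eta_BTE = (BP / (mf * LHV)) * 100
Denominator = 0.0202 * 44712 = 903.1824 kW
eta_BTE = (168 / 903.1824) * 100 = 18.60%


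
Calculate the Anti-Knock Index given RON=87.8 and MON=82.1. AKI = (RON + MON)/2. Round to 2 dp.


AKI = (RON + MON) / 2
AKI = (87.8 + 82.1) / 2
AKI = 169.9 / 2 = 84.95


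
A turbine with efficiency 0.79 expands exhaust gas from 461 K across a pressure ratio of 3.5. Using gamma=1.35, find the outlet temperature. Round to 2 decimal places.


T_out = T_in * (1 - eta * (1 - PR^(-(gamma-1)/gamma)))
Exponent = -(1.35-1)/1.35 = -0.25925926
PR^exp = 3.5^(-0.25925926) = 0.72267881
Factor = 1 - 0.79*(1 - 0.72267881) = 0.78091626
T_out = 461 * 0.78091626 = 360.00 K


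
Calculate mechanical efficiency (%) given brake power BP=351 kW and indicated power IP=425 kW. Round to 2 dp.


eta_mech = (BP / IP) * 100
Ratio = 351 / 425 = 0.8259
eta_mech = 0.8259 * 100 = 82.59%


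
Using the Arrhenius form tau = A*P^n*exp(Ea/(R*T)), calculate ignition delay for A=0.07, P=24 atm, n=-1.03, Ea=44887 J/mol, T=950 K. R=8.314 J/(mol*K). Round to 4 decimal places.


tau = A * P^n * exp(Ea/(R*T))
P^n = 24^(-1.03) = 0.03787760
Ea/(R*T) = 44887/(8.314*950) = 5.683122
exp(Ea/(R*T)) = 293.865354
tau = 0.07 * 0.03787760 * 293.865354 = 0.7792 ms


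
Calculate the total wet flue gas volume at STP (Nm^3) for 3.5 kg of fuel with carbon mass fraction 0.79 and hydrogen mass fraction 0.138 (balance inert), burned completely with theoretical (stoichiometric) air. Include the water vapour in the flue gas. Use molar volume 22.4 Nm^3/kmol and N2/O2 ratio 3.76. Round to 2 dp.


Per kg fuel: CO2 = (C/12 kmol)*22.4 = (0.79/12)*22.4 = 1.47467 Nm^3
Per kg fuel: H2O = (H/2 kmol)*22.4 = (0.138/2)*22.4 = 1.54560 Nm^3
O2 needed per kg fuel = C/12 + H/4 = 0.79/12 + 0.138/4 = 0.10033333 kmol
Per kg fuel: N2 = O2*3.76*22.4 = 0.10033333*3.76*22.4 = 8.45047 Nm^3
Total per kg = 1.47467 + 1.54560 + 8.45047 = 11.47074 Nm^3
Total = 11.47074 * 3.5 = 40.15 Nm^3


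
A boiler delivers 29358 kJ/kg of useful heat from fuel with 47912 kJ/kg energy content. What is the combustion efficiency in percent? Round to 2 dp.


Efficiency = (Q_useful / Q_fuel) * 100
Efficiency = (29358 / 47912) * 100
Efficiency = 0.6127 * 100 = 61.27%


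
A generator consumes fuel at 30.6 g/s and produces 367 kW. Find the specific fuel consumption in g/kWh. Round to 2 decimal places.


SFC = (mf / BP) * 3600
Rate = 30.6 / 367 = 0.083379 g/(s*kW)
SFC = 0.083379 * 3600 = 300.16 g/kWh


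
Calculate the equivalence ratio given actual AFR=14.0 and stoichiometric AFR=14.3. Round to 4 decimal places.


phi = AFR_stoich / AFR_actual
phi = 14.3 / 14.0 = 1.0214


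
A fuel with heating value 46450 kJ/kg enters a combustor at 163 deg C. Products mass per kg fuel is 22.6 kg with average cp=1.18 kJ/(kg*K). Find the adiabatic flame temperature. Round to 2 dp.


T_ad = T_in + Hc / (m_p * cp)
Denominator = 22.6 * 1.18 = 26.6680
Temperature rise = 46450 / 26.6680 = 1741.79 K
T_ad = 163 + 1741.79 = 1904.79 deg C


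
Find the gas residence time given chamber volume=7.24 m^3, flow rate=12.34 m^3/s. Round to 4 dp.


tau = V / Q_flow
tau = 7.24 / 12.34 = 0.5867 s


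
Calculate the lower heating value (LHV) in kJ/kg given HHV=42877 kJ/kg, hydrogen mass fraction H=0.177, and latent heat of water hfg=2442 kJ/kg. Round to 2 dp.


LHV = HHV - hfg * 9 * H
Water correction = 2442 * 9 * 0.177 = 3890.106 kJ/kg
LHV = 42877 - 3890.106 = 38986.89 kJ/kg


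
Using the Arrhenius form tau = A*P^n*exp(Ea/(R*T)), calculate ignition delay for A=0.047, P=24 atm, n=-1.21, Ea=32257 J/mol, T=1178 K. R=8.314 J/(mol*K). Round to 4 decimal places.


tau = A * P^n * exp(Ea/(R*T))
P^n = 24^(-1.21) = 0.02137688
Ea/(R*T) = 32257/(8.314*1178) = 3.293583
exp(Ea/(R*T)) = 26.939225
tau = 0.047 * 0.02137688 * 26.939225 = 0.0271 ms


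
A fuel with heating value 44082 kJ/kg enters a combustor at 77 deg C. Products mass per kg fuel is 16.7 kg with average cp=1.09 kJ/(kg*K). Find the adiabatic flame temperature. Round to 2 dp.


T_ad = T_in + Hc / (m_p * cp)
Denominator = 16.7 * 1.09 = 18.2030
Temperature rise = 44082 / 18.2030 = 2421.69 K
T_ad = 77 + 2421.69 = 2498.69 deg C


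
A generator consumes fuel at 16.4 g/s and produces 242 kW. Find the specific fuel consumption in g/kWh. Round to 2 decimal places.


SFC = (mf / BP) * 3600
Rate = 16.4 / 242 = 0.067769 g/(s*kW)
SFC = 0.067769 * 3600 = 243.97 g/kWh


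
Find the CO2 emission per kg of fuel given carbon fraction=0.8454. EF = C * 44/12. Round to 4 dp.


EF = C_frac * (M_CO2 / M_C)
EF = 0.8454 * (44/12)
EF = 0.8454 * 3.666667 = 3.0998 kg_CO2/kg_fuel


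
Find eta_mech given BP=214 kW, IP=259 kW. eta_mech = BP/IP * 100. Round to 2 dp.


eta_mech = (BP / IP) * 100
Ratio = 214 / 259 = 0.8263
eta_mech = 0.8263 * 100 = 82.63%


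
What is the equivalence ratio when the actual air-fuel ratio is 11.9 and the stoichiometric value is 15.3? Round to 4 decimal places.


phi = AFR_stoich / AFR_actual
phi = 15.3 / 11.9 = 1.2857


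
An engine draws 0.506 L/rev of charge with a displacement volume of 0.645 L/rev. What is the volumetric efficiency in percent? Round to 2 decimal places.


eta_v = (V_actual / V_disp) * 100
Ratio = 0.506 / 0.645 = 0.7845
eta_v = 0.7845 * 100 = 78.45%


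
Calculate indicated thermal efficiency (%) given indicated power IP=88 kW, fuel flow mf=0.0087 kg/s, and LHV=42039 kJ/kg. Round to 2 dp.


eta_ith = (IP / (mf * LHV)) * 100
Denominator = 0.0087 * 42039 = 365.7393 kW
eta_ith = (88 / 365.7393) * 100 = 24.06%


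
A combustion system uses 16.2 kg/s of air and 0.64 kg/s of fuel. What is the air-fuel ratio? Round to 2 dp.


AFR = m_air / m_fuel
AFR = 16.2 / 0.64 = 25.31


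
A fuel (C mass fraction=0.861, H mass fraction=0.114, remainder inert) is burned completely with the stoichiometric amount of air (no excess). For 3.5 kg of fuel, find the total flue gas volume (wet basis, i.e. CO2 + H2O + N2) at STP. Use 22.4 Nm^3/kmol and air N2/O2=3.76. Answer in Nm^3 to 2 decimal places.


Per kg fuel: CO2 = (C/12 kmol)*22.4 = (0.861/12)*22.4 = 1.60720 Nm^3
Per kg fuel: H2O = (H/2 kmol)*22.4 = (0.114/2)*22.4 = 1.27680 Nm^3
O2 needed per kg fuel = C/12 + H/4 = 0.861/12 + 0.114/4 = 0.10025000 kmol
Per kg fuel: N2 = O2*3.76*22.4 = 0.10025000*3.76*22.4 = 8.44346 Nm^3
Total per kg = 1.60720 + 1.27680 + 8.44346 = 11.32746 Nm^3
Total = 11.32746 * 3.5 = 39.65 Nm^3


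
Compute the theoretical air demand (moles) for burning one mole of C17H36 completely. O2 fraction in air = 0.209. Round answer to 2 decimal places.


Balanced combustion: C17H36 + 26 O2 -> 17 CO2 + 18 H2O
O2 needed = C + H/4 = 17 + 36/4 = 26.00 moles
Air moles = O2 / 0.209 = 26.00 / 0.209 = 124.40 moles air


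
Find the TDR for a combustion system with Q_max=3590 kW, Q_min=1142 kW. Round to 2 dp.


TDR = Q_max / Q_min
TDR = 3590 / 1142 = 3.14


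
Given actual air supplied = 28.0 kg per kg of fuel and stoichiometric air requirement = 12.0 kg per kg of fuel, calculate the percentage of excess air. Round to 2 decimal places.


Excess air = actual - stoichiometric = 28.0 - 12.0 = 16.00 kg/kg fuel
Excess air % = (excess / stoich) * 100 = (16.00 / 12.0) * 100 = 133.33%


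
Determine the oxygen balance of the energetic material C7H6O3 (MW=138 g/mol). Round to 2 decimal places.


OB = -1600 * (2C + H/2 - O) / MW
Inner = 2*7 + 6/2 - 3 = 14.00
OB = -1600 * 14.00 / 138 = -162.32%


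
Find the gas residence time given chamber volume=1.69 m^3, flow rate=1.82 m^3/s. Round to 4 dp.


tau = V / Q_flow
tau = 1.69 / 1.82 = 0.9286 s


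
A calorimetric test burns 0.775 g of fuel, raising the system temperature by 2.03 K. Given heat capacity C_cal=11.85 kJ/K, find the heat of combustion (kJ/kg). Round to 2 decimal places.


Hc = C_cal * delta_T / m_fuel
Q_released = 11.85 * 2.03 = 24.0555 kJ
m_fuel = 0.775 g = 0.775/1000 kg = 0.000775 kg
Hc = 24.0555 / 0.000775 = 31039.35 kJ/kg


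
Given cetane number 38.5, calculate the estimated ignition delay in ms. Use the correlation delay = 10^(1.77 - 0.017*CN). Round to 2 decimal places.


delay = 10^(1.77 - 0.017*CN)
Exponent = 1.77 - 0.017*38.5 = 1.1155
delay = 10^1.1155 = 13.05 ms


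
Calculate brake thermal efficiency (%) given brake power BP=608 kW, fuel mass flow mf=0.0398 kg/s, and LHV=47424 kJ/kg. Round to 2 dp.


eta_BTE = (BP / (mf * LHV)) * 100
Denominator = 0.0398 * 47424 = 1887.4752 kW
eta_BTE = (608 / 1887.4752) * 100 = 32.21%


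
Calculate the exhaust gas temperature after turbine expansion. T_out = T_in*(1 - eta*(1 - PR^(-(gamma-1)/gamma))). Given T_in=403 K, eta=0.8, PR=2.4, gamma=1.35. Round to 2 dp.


T_out = T_in * (1 - eta * (1 - PR^(-(gamma-1)/gamma)))
Exponent = -(1.35-1)/1.35 = -0.25925926
PR^exp = 2.4^(-0.25925926) = 0.79694200
Factor = 1 - 0.8*(1 - 0.79694200) = 0.83755360
T_out = 403 * 0.83755360 = 337.53 K


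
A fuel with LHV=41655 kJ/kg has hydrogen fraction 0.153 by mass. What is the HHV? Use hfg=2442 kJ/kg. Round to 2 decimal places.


HHV = LHV + hfg * 9 * H
Water addition = 2442 * 9 * 0.153 = 3362.634 kJ/kg
HHV = 41655 + 3362.634 = 45017.63 kJ/kg


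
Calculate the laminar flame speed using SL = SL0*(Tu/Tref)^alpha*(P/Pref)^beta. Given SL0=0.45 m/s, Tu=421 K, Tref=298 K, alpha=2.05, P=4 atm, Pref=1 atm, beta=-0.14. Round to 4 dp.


SL = SL0 * (Tu/Tref)^alpha * (P/Pref)^beta
T ratio = 421/298 = 1.41275168
(T ratio)^alpha = 1.41275168^2.05 = 2.030649
(P/Pref)^beta = 4^(-0.14) = 0.823591
SL = 0.45 * 2.030649 * 0.823591 = 0.7526 m/s


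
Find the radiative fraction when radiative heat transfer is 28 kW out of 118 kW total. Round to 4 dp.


f_rad = Q_rad / Q_total
f_rad = 28 / 118 = 0.2373


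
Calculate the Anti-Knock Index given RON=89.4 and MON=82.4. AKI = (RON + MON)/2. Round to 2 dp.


AKI = (RON + MON) / 2
AKI = (89.4 + 82.4) / 2
AKI = 171.8 / 2 = 85.90


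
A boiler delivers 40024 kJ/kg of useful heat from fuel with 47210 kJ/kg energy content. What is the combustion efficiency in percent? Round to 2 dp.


Efficiency = (Q_useful / Q_fuel) * 100
Efficiency = (40024 / 47210) * 100
Efficiency = 0.8478 * 100 = 84.78%


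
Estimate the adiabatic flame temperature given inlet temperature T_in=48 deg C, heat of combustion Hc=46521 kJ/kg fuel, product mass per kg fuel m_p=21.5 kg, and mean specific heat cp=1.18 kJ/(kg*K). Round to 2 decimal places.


T_ad = T_in + Hc / (m_p * cp)
Denominator = 21.5 * 1.18 = 25.3700
Temperature rise = 46521 / 25.3700 = 1833.70 K
T_ad = 48 + 1833.70 = 1881.70 deg C


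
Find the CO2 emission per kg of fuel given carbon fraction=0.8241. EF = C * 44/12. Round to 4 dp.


EF = C_frac * (M_CO2 / M_C)
EF = 0.8241 * (44/12)
EF = 0.8241 * 3.666667 = 3.0217 kg_CO2/kg_fuel


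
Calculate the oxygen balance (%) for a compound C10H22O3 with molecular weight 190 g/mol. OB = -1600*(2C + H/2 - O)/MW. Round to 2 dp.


OB = -1600 * (2C + H/2 - O) / MW
Inner = 2*10 + 22/2 - 3 = 28.00
OB = -1600 * 28.00 / 190 = -235.79%


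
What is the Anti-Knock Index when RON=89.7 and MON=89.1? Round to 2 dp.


AKI = (RON + MON) / 2
AKI = (89.7 + 89.1) / 2
AKI = 178.8 / 2 = 89.40


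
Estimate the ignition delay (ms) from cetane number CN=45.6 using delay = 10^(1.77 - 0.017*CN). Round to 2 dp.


delay = 10^(1.77 - 0.017*CN)
Exponent = 1.77 - 0.017*45.6 = 0.9948
delay = 10^0.9948 = 9.88 ms


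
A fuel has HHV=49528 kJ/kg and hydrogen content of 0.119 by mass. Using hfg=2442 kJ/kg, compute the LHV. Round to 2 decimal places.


LHV = HHV - hfg * 9 * H
Water correction = 2442 * 9 * 0.119 = 2615.382 kJ/kg
LHV = 49528 - 2615.382 = 46912.62 kJ/kg


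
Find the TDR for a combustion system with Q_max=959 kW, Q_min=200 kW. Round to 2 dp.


TDR = Q_max / Q_min
TDR = 959 / 200 = 4.80


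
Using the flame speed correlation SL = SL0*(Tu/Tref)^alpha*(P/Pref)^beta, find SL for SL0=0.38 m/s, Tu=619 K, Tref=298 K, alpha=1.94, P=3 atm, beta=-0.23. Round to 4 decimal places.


SL = SL0 * (Tu/Tref)^alpha * (P/Pref)^beta
T ratio = 619/298 = 2.07718121
(T ratio)^alpha = 2.07718121^1.94 = 4.129527
(P/Pref)^beta = 3^(-0.23) = 0.776716
SL = 0.38 * 4.129527 * 0.776716 = 1.2188 m/s


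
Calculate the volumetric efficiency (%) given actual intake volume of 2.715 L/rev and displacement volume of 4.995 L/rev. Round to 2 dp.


eta_v = (V_actual / V_disp) * 100
Ratio = 2.715 / 4.995 = 0.5435
eta_v = 0.5435 * 100 = 54.35%


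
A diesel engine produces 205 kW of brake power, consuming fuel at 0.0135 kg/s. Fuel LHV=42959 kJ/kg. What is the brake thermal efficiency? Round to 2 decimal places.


eta_BTE = (BP / (mf * LHV)) * 100
Denominator = 0.0135 * 42959 = 579.9465 kW
eta_BTE = (205 / 579.9465) * 100 = 35.35%


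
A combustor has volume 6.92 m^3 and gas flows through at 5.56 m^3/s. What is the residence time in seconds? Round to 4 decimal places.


tau = V / Q_flow
tau = 6.92 / 5.56 = 1.2446 s


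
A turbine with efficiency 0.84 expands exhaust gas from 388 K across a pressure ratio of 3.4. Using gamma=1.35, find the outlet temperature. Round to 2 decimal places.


T_out = T_in * (1 - eta * (1 - PR^(-(gamma-1)/gamma)))
Exponent = -(1.35-1)/1.35 = -0.25925926
PR^exp = 3.4^(-0.25925926) = 0.72813041
Factor = 1 - 0.84*(1 - 0.72813041) = 0.77162954
T_out = 388 * 0.77162954 = 299.39 K


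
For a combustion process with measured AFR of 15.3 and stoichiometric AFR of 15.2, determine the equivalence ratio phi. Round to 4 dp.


phi = AFR_stoich / AFR_actual
phi = 15.2 / 15.3 = 0.9935


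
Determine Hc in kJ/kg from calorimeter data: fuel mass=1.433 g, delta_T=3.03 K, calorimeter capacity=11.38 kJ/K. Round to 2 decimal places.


Hc = C_cal * delta_T / m_fuel
Q_released = 11.38 * 3.03 = 34.4814 kJ
m_fuel = 1.433 g = 1.433/1000 kg = 0.001433 kg
Hc = 34.4814 / 0.001433 = 24062.39 kJ/kg


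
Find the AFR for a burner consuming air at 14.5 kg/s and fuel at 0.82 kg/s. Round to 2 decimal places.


AFR = m_air / m_fuel
AFR = 14.5 / 0.82 = 17.68


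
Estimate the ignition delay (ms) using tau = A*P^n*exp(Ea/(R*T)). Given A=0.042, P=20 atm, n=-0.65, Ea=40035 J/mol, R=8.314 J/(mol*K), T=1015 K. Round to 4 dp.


tau = A * P^n * exp(Ea/(R*T))
P^n = 20^(-0.65) = 0.14266929
Ea/(R*T) = 40035/(8.314*1015) = 4.744209
exp(Ea/(R*T)) = 114.916817
tau = 0.042 * 0.14266929 * 114.916817 = 0.6886 ms


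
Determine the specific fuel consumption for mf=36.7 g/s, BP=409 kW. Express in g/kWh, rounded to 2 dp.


SFC = (mf / BP) * 3600
Rate = 36.7 / 409 = 0.089731 g/(s*kW)
SFC = 0.089731 * 3600 = 323.03 g/kWh


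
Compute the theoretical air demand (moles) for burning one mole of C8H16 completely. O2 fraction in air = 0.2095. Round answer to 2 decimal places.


Balanced combustion: C8H16 + 12 O2 -> 8 CO2 + 8 H2O
O2 needed = C + H/4 = 8 + 16/4 = 12.00 moles
Air moles = O2 / 0.2095 = 12.00 / 0.2095 = 57.28 moles air


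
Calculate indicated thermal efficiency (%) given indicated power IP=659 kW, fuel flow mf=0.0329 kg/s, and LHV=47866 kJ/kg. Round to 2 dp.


eta_ith = (IP / (mf * LHV)) * 100
Denominator = 0.0329 * 47866 = 1574.7914 kW
eta_ith = (659 / 1574.7914) * 100 = 41.85%


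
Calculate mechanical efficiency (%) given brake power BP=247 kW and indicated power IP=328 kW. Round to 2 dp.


eta_mech = (BP / IP) * 100
Ratio = 247 / 328 = 0.7530
eta_mech = 0.7530 * 100 = 75.30%


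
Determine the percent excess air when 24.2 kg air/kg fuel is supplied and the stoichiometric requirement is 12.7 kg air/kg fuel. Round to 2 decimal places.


Excess air = actual - stoichiometric = 24.2 - 12.7 = 11.50 kg/kg fuel
Excess air % = (excess / stoich) * 100 = (11.50 / 12.7) * 100 = 90.55%


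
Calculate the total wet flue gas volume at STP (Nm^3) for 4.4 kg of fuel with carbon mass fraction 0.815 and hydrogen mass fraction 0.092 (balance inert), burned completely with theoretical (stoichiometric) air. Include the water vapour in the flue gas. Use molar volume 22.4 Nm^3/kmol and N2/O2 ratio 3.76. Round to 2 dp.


Per kg fuel: CO2 = (C/12 kmol)*22.4 = (0.815/12)*22.4 = 1.52133 Nm^3
Per kg fuel: H2O = (H/2 kmol)*22.4 = (0.092/2)*22.4 = 1.03040 Nm^3
O2 needed per kg fuel = C/12 + H/4 = 0.815/12 + 0.092/4 = 0.09091667 kmol
Per kg fuel: N2 = O2*3.76*22.4 = 0.09091667*3.76*22.4 = 7.65737 Nm^3
Total per kg = 1.52133 + 1.03040 + 7.65737 = 10.20910 Nm^3
Total = 10.20910 * 4.4 = 44.92 Nm^3


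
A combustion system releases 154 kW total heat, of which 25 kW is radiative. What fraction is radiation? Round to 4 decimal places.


f_rad = Q_rad / Q_total
f_rad = 25 / 154 = 0.1623


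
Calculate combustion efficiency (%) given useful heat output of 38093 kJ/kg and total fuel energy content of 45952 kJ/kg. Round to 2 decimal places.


Efficiency = (Q_useful / Q_fuel) * 100
Efficiency = (38093 / 45952) * 100
Efficiency = 0.8290 * 100 = 82.90%


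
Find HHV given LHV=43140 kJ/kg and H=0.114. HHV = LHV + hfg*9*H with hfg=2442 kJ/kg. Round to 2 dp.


HHV = LHV + hfg * 9 * H
Water addition = 2442 * 9 * 0.114 = 2505.492 kJ/kg
HHV = 43140 + 2505.492 = 45645.49 kJ/kg


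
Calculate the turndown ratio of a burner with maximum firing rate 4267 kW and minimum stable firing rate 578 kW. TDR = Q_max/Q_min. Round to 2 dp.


TDR = Q_max / Q_min
TDR = 4267 / 578 = 7.38


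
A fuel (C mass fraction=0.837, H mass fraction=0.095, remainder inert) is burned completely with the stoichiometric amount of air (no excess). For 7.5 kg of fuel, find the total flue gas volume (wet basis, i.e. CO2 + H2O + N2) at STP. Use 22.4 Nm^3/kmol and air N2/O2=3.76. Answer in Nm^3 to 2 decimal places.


Per kg fuel: CO2 = (C/12 kmol)*22.4 = (0.837/12)*22.4 = 1.56240 Nm^3
Per kg fuel: H2O = (H/2 kmol)*22.4 = (0.095/2)*22.4 = 1.06400 Nm^3
O2 needed per kg fuel = C/12 + H/4 = 0.837/12 + 0.095/4 = 0.09350000 kmol
Per kg fuel: N2 = O2*3.76*22.4 = 0.09350000*3.76*22.4 = 7.87494 Nm^3
Total per kg = 1.56240 + 1.06400 + 7.87494 = 10.50134 Nm^3
Total = 10.50134 * 7.5 = 78.76 Nm^3


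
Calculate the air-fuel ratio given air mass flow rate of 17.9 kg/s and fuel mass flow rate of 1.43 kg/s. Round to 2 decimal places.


AFR = m_air / m_fuel
AFR = 17.9 / 1.43 = 12.52


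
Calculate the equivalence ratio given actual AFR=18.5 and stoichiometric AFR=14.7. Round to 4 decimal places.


phi = AFR_stoich / AFR_actual
phi = 14.7 / 18.5 = 0.7946


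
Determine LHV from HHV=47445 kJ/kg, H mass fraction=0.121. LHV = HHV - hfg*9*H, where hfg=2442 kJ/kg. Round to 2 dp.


LHV = HHV - hfg * 9 * H
Water correction = 2442 * 9 * 0.121 = 2659.338 kJ/kg
LHV = 47445 - 2659.338 = 44785.66 kJ/kg


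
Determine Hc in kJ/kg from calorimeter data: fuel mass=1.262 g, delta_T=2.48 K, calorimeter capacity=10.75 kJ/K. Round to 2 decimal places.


Hc = C_cal * delta_T / m_fuel
Q_released = 10.75 * 2.48 = 26.6600 kJ
m_fuel = 1.262 g = 1.262/1000 kg = 0.001262 kg
Hc = 26.6600 / 0.001262 = 21125.20 kJ/kg


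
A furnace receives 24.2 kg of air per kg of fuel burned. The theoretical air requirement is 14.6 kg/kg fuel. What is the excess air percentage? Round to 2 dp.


Excess air = actual - stoichiometric = 24.2 - 14.6 = 9.60 kg/kg fuel
Excess air % = (excess / stoich) * 100 = (9.60 / 14.6) * 100 = 65.75%


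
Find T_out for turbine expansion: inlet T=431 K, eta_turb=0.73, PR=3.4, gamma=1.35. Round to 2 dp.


T_out = T_in * (1 - eta * (1 - PR^(-(gamma-1)/gamma)))
Exponent = -(1.35-1)/1.35 = -0.25925926
PR^exp = 3.4^(-0.25925926) = 0.72813041
Factor = 1 - 0.73*(1 - 0.72813041) = 0.80153520
T_out = 431 * 0.80153520 = 345.46 K


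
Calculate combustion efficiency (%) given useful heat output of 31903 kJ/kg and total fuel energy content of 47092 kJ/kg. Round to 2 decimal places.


Efficiency = (Q_useful / Q_fuel) * 100
Efficiency = (31903 / 47092) * 100
Efficiency = 0.6775 * 100 = 67.75%


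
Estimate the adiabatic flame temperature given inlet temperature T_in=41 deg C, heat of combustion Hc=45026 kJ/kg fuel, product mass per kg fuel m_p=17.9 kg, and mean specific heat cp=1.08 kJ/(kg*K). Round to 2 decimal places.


T_ad = T_in + Hc / (m_p * cp)
Denominator = 17.9 * 1.08 = 19.3320
Temperature rise = 45026 / 19.3320 = 2329.09 K
T_ad = 41 + 2329.09 = 2370.09 deg C


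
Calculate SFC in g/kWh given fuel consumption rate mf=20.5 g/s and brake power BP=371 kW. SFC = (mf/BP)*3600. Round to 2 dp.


SFC = (mf / BP) * 3600
Rate = 20.5 / 371 = 0.055256 g/(s*kW)
SFC = 0.055256 * 3600 = 198.92 g/kWh


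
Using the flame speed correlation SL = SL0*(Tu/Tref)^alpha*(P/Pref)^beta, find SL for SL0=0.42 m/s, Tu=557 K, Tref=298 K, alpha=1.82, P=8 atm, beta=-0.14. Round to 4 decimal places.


SL = SL0 * (Tu/Tref)^alpha * (P/Pref)^beta
T ratio = 557/298 = 1.86912752
(T ratio)^alpha = 1.86912752^1.82 = 3.121640
(P/Pref)^beta = 8^(-0.14) = 0.747425
SL = 0.42 * 3.121640 * 0.747425 = 0.9799 m/s


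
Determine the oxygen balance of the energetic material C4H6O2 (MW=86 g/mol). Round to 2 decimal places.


OB = -1600 * (2C + H/2 - O) / MW
Inner = 2*4 + 6/2 - 2 = 9.00
OB = -1600 * 9.00 / 86 = -167.44%


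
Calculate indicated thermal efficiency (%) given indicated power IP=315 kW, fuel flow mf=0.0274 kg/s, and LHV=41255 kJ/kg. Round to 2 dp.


eta_ith = (IP / (mf * LHV)) * 100
Denominator = 0.0274 * 41255 = 1130.3870 kW
eta_ith = (315 / 1130.3870) * 100 = 27.87%


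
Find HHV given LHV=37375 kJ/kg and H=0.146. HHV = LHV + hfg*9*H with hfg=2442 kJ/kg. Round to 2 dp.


HHV = LHV + hfg * 9 * H
Water addition = 2442 * 9 * 0.146 = 3208.788 kJ/kg
HHV = 37375 + 3208.788 = 40583.79 kJ/kg


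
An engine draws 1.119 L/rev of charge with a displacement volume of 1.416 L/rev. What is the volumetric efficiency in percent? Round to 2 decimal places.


eta_v = (V_actual / V_disp) * 100
Ratio = 1.119 / 1.416 = 0.7903
eta_v = 0.7903 * 100 = 79.03%


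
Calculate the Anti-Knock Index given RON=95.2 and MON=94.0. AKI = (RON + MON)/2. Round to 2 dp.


AKI = (RON + MON) / 2
AKI = (95.2 + 94.0) / 2
AKI = 189.2 / 2 = 94.60


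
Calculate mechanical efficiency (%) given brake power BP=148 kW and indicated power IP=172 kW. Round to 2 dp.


eta_mech = (BP / IP) * 100
Ratio = 148 / 172 = 0.8605
eta_mech = 0.8605 * 100 = 86.05%


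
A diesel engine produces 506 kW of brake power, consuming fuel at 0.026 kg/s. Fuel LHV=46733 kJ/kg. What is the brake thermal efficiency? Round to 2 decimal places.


eta_BTE = (BP / (mf * LHV)) * 100
Denominator = 0.026 * 46733 = 1215.0580 kW
eta_BTE = (506 / 1215.0580) * 100 = 41.64%


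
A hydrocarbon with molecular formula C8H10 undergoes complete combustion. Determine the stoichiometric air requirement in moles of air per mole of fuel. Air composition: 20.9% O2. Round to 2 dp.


Balanced combustion: C8H10 + 10.5 O2 -> 8 CO2 + 5 H2O
O2 needed = C + H/4 = 8 + 10/4 = 10.50 moles
Air moles = O2 / 0.209 = 10.50 / 0.209 = 50.24 moles air


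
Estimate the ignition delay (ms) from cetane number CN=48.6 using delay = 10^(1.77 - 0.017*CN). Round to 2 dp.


delay = 10^(1.77 - 0.017*CN)
Exponent = 1.77 - 0.017*48.6 = 0.9438
delay = 10^0.9438 = 8.79 ms


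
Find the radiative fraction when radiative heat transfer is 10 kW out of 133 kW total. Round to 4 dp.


f_rad = Q_rad / Q_total
f_rad = 10 / 133 = 0.0752


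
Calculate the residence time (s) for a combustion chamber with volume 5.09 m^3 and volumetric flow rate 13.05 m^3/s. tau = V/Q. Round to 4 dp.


tau = V / Q_flow
tau = 5.09 / 13.05 = 0.3900 s


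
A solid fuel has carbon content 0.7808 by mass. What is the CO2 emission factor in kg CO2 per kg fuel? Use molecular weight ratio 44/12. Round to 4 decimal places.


EF = C_frac * (M_CO2 / M_C)
EF = 0.7808 * (44/12)
EF = 0.7808 * 3.666667 = 2.8629 kg_CO2/kg_fuel


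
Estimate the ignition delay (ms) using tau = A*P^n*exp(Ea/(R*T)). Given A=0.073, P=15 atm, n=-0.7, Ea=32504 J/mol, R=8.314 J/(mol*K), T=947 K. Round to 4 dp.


tau = A * P^n * exp(Ea/(R*T))
P^n = 15^(-0.7) = 0.15022289
Ea/(R*T) = 32504/(8.314*947) = 4.128353
exp(Ea/(R*T)) = 62.075591
tau = 0.073 * 0.15022289 * 62.075591 = 0.6807 ms


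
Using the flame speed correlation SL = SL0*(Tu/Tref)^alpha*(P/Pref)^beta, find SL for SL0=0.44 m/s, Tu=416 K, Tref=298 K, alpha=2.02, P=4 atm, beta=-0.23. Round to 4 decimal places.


SL = SL0 * (Tu/Tref)^alpha * (P/Pref)^beta
T ratio = 416/298 = 1.39597315
(T ratio)^alpha = 1.39597315^2.02 = 1.961786
(P/Pref)^beta = 4^(-0.23) = 0.726986
SL = 0.44 * 1.961786 * 0.726986 = 0.6275 m/s


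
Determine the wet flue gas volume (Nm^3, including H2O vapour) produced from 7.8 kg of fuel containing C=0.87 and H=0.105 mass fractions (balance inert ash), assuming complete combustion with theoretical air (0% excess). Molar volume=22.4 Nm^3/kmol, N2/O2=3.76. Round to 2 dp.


Per kg fuel: CO2 = (C/12 kmol)*22.4 = (0.87/12)*22.4 = 1.62400 Nm^3
Per kg fuel: H2O = (H/2 kmol)*22.4 = (0.105/2)*22.4 = 1.17600 Nm^3
O2 needed per kg fuel = C/12 + H/4 = 0.87/12 + 0.105/4 = 0.09875000 kmol
Per kg fuel: N2 = O2*3.76*22.4 = 0.09875000*3.76*22.4 = 8.31712 Nm^3
Total per kg = 1.62400 + 1.17600 + 8.31712 = 11.11712 Nm^3
Total = 11.11712 * 7.8 = 86.71 Nm^3


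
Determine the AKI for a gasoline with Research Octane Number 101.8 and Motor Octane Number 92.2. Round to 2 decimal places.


AKI = (RON + MON) / 2
AKI = (101.8 + 92.2) / 2
AKI = 194.0 / 2 = 97.00


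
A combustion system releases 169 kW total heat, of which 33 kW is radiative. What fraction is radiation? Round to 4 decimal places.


f_rad = Q_rad / Q_total
f_rad = 33 / 169 = 0.1953


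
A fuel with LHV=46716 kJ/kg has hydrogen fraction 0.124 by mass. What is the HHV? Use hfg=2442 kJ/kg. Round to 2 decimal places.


HHV = LHV + hfg * 9 * H
Water addition = 2442 * 9 * 0.124 = 2725.272 kJ/kg
HHV = 46716 + 2725.272 = 49441.27 kJ/kg


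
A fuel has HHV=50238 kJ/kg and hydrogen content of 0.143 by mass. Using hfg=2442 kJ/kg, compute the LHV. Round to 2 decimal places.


LHV = HHV - hfg * 9 * H
Water correction = 2442 * 9 * 0.143 = 3142.854 kJ/kg
LHV = 50238 - 3142.854 = 47095.15 kJ/kg


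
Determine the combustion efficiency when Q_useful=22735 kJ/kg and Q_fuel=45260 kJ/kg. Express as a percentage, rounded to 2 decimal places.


Efficiency = (Q_useful / Q_fuel) * 100
Efficiency = (22735 / 45260) * 100
Efficiency = 0.5023 * 100 = 50.23%


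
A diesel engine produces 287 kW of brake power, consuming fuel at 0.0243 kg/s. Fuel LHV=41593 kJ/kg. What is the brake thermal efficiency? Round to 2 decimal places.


eta_BTE = (BP / (mf * LHV)) * 100
Denominator = 0.0243 * 41593 = 1010.7099 kW
eta_BTE = (287 / 1010.7099) * 100 = 28.40%


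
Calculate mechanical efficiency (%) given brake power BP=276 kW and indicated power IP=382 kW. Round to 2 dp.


eta_mech = (BP / IP) * 100
Ratio = 276 / 382 = 0.7225
eta_mech = 0.7225 * 100 = 72.25%


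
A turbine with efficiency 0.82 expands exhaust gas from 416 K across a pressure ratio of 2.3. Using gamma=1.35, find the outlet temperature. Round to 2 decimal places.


T_out = T_in * (1 - eta * (1 - PR^(-(gamma-1)/gamma)))
Exponent = -(1.35-1)/1.35 = -0.25925926
PR^exp = 2.3^(-0.25925926) = 0.80578413
Factor = 1 - 0.82*(1 - 0.80578413) = 0.84074299
T_out = 416 * 0.84074299 = 349.75 K


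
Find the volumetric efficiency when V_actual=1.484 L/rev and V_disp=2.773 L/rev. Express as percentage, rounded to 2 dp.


eta_v = (V_actual / V_disp) * 100
Ratio = 1.484 / 2.773 = 0.5352
eta_v = 0.5352 * 100 = 53.52%


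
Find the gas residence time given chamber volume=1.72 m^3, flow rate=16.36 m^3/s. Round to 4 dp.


tau = V / Q_flow
tau = 1.72 / 16.36 = 0.1051 s


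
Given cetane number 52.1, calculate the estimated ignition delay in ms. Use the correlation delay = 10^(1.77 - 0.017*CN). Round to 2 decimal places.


delay = 10^(1.77 - 0.017*CN)
Exponent = 1.77 - 0.017*52.1 = 0.8843
delay = 10^0.8843 = 7.66 ms


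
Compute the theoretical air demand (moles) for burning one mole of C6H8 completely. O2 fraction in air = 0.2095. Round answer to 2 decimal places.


Balanced combustion: C6H8 + 8 O2 -> 6 CO2 + 4 H2O
O2 needed = C + H/4 = 6 + 8/4 = 8.00 moles
Air moles = O2 / 0.2095 = 8.00 / 0.2095 = 38.19 moles air


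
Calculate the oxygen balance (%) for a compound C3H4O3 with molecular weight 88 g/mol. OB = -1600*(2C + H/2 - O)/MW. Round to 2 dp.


OB = -1600 * (2C + H/2 - O) / MW
Inner = 2*3 + 4/2 - 3 = 5.00
OB = -1600 * 5.00 / 88 = -90.91%


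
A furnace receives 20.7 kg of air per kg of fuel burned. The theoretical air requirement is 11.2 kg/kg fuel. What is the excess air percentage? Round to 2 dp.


Excess air = actual - stoichiometric = 20.7 - 11.2 = 9.50 kg/kg fuel
Excess air % = (excess / stoich) * 100 = (9.50 / 11.2) * 100 = 84.82%


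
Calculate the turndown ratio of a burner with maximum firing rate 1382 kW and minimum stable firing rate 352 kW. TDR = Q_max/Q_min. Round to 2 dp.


TDR = Q_max / Q_min
TDR = 1382 / 352 = 3.93


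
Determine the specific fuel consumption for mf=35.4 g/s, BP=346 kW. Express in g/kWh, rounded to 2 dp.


SFC = (mf / BP) * 3600
Rate = 35.4 / 346 = 0.102312 g/(s*kW)
SFC = 0.102312 * 3600 = 368.32 g/kWh


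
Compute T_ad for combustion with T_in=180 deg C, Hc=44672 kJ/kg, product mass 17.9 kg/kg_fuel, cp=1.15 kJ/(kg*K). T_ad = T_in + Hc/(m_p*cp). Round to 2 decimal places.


T_ad = T_in + Hc / (m_p * cp)
Denominator = 17.9 * 1.15 = 20.5850
Temperature rise = 44672 / 20.5850 = 2170.12 K
T_ad = 180 + 2170.12 = 2350.12 deg C


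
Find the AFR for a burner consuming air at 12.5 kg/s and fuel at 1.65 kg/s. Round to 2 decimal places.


AFR = m_air / m_fuel
AFR = 12.5 / 1.65 = 7.58


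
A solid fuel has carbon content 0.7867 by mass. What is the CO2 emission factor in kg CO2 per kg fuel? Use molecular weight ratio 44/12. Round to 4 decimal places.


EF = C_frac * (M_CO2 / M_C)
EF = 0.7867 * (44/12)
EF = 0.7867 * 3.666667 = 2.8846 kg_CO2/kg_fuel


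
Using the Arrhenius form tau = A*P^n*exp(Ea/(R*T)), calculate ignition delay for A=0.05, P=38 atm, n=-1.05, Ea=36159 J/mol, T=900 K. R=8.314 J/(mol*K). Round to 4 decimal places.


tau = A * P^n * exp(Ea/(R*T))
P^n = 38^(-1.05) = 0.02193953
Ea/(R*T) = 36159/(8.314*900) = 4.832411
exp(Ea/(R*T)) = 125.513233
tau = 0.05 * 0.02193953 * 125.513233 = 0.1377 ms


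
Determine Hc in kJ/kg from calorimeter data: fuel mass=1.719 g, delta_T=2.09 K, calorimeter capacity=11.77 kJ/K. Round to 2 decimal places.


Hc = C_cal * delta_T / m_fuel
Q_released = 11.77 * 2.09 = 24.5993 kJ
m_fuel = 1.719 g = 1.719/1000 kg = 0.001719 kg
Hc = 24.5993 / 0.001719 = 14310.24 kJ/kg


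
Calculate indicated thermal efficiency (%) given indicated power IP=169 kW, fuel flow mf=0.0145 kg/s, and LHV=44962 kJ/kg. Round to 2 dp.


eta_ith = (IP / (mf * LHV)) * 100
Denominator = 0.0145 * 44962 = 651.9490 kW
eta_ith = (169 / 651.9490) * 100 = 25.92%


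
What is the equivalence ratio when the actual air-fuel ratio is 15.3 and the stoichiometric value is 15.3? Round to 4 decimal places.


phi = AFR_stoich / AFR_actual
phi = 15.3 / 15.3 = 1.0000


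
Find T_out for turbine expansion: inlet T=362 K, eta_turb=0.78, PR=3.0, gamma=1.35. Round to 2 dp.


T_out = T_in * (1 - eta * (1 - PR^(-(gamma-1)/gamma)))
Exponent = -(1.35-1)/1.35 = -0.25925926
PR^exp = 3.0^(-0.25925926) = 0.75214556
Factor = 1 - 0.78*(1 - 0.75214556) = 0.80667354
T_out = 362 * 0.80667354 = 292.02 K


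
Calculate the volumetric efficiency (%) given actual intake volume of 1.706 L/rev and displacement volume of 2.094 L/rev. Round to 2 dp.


eta_v = (V_actual / V_disp) * 100
Ratio = 1.706 / 2.094 = 0.8147
eta_v = 0.8147 * 100 = 81.47%


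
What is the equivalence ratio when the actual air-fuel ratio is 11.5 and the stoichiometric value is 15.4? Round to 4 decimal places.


phi = AFR_stoich / AFR_actual
phi = 15.4 / 11.5 = 1.3391


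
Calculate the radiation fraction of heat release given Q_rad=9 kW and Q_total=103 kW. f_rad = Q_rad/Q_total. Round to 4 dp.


f_rad = Q_rad / Q_total
f_rad = 9 / 103 = 0.0874


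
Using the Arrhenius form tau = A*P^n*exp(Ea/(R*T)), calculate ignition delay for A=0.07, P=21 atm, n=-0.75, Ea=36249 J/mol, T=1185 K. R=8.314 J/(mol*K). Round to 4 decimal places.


tau = A * P^n * exp(Ea/(R*T))
P^n = 21^(-0.75) = 0.10193786
Ea/(R*T) = 36249/(8.314*1185) = 3.679321
exp(Ea/(R*T)) = 39.619477
tau = 0.07 * 0.10193786 * 39.619477 = 0.2827 ms
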